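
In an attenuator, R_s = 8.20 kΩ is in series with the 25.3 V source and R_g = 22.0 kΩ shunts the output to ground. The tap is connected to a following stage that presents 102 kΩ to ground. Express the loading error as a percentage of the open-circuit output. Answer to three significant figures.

The divider's output (Thévenin) resistance is R_s‖R_g = 5.974 kΩ.
Fractional drop under load = R_th/(R_th + R_L) = 5.974 / (5.974 + 102) = 0.05532.
So the output falls by 5.53 %.

5.53 %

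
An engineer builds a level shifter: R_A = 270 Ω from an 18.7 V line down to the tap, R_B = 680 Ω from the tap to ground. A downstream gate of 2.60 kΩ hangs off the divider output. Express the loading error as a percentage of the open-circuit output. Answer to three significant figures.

The divider's output (Thévenin) resistance is R_A‖R_B = 193.3 Ω.
Fractional drop under load = R_th/(R_th + R_L) = 193.3 / (193.3 + 2600) = 0.06919.
So the output falls by 6.92 %.

6.92 %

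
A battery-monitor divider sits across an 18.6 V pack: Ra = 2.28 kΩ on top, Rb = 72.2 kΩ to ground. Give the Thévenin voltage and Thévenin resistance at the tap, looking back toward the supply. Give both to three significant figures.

V_th is the open-circuit tap voltage: 18.6 × 72.2/(2.28 + 72.2) = 18.0 V.
With the supply zeroed, Ra and Rb appear in parallel from the tap: R_th = Ra‖Rb = (2.28 × 72.2)/74.48 = 2.21 kΩ.

V_th = 18.0 V, R_th = 2.21 kΩ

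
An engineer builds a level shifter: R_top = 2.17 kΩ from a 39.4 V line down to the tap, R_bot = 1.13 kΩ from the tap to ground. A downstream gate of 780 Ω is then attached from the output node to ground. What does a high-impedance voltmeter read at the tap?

V_out ≈ 6.91 V

The load sits in parallel with R_bot: R_bot‖R_L = (1130 × 780) / (1130 + 780) = 461.5 Ω.
V_out = 39.4 × 461.5 / (2170 + 461.5) = 39.4 × 461.5/2631 = 6.91 V.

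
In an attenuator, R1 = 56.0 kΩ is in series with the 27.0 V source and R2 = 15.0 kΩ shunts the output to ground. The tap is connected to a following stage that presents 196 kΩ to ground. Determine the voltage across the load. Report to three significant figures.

V_out ≈ 5.38 V

The load sits in parallel with R2: R2‖R_L = (15.0 × 196) / (15.0 + 196) = 13.93 kΩ.
V_out = 27.0 × 13.93 / (56.0 + 13.93) = 27.0 × 13.93/69.93 = 5.38 V.
(Unloaded it would have been 5.70 V.)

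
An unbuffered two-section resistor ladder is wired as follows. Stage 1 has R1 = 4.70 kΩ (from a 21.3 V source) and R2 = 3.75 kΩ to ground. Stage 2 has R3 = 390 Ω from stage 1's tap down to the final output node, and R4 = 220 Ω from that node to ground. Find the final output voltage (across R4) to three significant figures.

Stage 2 presents R3+R4 = 610.0 Ω as a load on stage 1's tap.
Stage 1's lower leg becomes R2‖(R3+R4) = 524.7 Ω, so V_mid = 21.3 × 524.7/5225 = 2.139 V.
Stage 2 is itself unloaded: V_out = V_mid × R4/(R3+R4) = 2.139 × 220/610.0 = 0.771 V.

V_out ≈ 0.771 V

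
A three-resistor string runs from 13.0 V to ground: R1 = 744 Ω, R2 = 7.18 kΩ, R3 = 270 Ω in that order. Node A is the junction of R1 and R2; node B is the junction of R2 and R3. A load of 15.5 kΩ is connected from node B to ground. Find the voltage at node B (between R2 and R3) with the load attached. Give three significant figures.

At node B, R3 is in parallel with the load: R3‖R_L = 265.4 Ω.
Below node A the resistance is R2 + (R3‖R_L) = 7445 Ω, so V_A = 13.0 × 7445/8189 = 11.82 V.
Then V_B = V_A × (R3‖R_L)/(R2 + R3‖R_L) = 11.82 × 265.4/7445 = 0.421 V.

V ≈ 0.421 V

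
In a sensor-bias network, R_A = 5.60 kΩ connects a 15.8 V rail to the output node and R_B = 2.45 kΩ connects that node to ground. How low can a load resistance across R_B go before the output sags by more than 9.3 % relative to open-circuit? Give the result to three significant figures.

R_L(min) ≈ 16.6 kΩ

Output resistance R_th = R_A‖R_B = (5.60 × 2.45)/8.050 = 1.704 kΩ.
The fractional drop is R_th/(R_th + R_L); requiring this ≤ 0.0930 gives R_L ≥ R_th(1/0.0930 − 1) = 1.704 × 9.753 = 16.6 kΩ.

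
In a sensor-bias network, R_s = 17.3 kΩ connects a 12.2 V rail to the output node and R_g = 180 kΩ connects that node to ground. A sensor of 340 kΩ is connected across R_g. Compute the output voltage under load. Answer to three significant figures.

The load sits in parallel with R_g: R_g‖R_L = (180 × 340) / (180 + 340) = 117.7 kΩ.
V_out = 12.2 × 117.7 / (17.3 + 117.7) = 12.2 × 117.7/135.0 = 10.6 V.
(Unloaded it would have been 11.1 V.)

V_out ≈ 10.6 V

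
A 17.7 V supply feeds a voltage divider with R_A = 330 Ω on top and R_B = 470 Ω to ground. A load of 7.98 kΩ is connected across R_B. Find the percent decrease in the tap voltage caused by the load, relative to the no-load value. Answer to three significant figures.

The divider's output (Thévenin) resistance is R_A‖R_B = 193.9 Ω.
Fractional drop under load = R_th/(R_th + R_L) = 193.9 / (193.9 + 7980) = 0.02372.
So the output falls by 2.37 %.

2.37 %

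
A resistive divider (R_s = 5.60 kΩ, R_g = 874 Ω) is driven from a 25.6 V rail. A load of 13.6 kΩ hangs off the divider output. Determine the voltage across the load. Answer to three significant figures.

V_out ≈ 3.27 V

The load sits in parallel with R_g: R_g‖R_L = (874 × 13600) / (874 + 13600) = 821.2 Ω.
V_out = 25.6 × 821.2 / (5600 + 821.2) = 25.6 × 821.2/6421 = 3.27 V.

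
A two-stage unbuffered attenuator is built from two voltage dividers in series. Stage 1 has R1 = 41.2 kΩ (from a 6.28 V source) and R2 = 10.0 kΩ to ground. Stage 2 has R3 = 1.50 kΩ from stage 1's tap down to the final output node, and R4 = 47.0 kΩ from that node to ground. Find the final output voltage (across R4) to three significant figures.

Stage 2 presents R3+R4 = 48.50 kΩ as a load on stage 1's tap.
Stage 1's lower leg becomes R2‖(R3+R4) = 8.291 kΩ, so V_mid = 6.28 × 8.291/49.49 = 1.052 V.
Stage 2 is itself unloaded: V_out = V_mid × R4/(R3+R4) = 1.052 × 47.0/48.50 = 1.02 V.

V_out ≈ 1.02 V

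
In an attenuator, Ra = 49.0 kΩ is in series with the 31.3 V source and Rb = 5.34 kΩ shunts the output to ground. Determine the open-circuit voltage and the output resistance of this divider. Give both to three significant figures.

V_th is the open-circuit tap voltage: 31.3 × 5.34/(49.0 + 5.34) = 3.08 V.
With the supply zeroed, Ra and Rb appear in parallel from the tap: R_th = Ra‖Rb = (49.0 × 5.34)/54.34 = 4.82 kΩ.

V_th = 3.08 V, R_th = 4.82 kΩ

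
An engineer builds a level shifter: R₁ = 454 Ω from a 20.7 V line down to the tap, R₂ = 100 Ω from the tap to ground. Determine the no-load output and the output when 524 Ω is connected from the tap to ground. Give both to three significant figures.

Open-circuit: V = 20.7 × 100/(454 + 100) = 3.74 V.
With the load, R₂ becomes R₂‖R_L = 83.97 Ω, so V = 20.7 × 83.97/538.0 = 3.23 V.

Unloaded: 3.74 V; loaded: 3.23 V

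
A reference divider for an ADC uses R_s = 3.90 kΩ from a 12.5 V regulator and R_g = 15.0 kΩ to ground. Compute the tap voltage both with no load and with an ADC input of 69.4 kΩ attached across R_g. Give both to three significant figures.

Unloaded: 9.92 V; loaded: 9.50 V

Open-circuit: V = 12.5 × 15.0/(3.90 + 15.0) = 9.92 V.
With the load, R_g becomes R_g‖R_L = 12.33 kΩ, so V = 12.5 × 12.33/16.23 = 9.50 V.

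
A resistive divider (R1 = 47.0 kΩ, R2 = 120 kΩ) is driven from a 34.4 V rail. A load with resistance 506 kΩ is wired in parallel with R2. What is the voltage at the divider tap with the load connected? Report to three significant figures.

V_out ≈ 23.2 V

The load sits in parallel with R2: R2‖R_L = (120 × 506) / (120 + 506) = 97.00 kΩ.
V_out = 34.4 × 97.00 / (47.0 + 97.00) = 34.4 × 97.00/144.0 = 23.2 V.
(Unloaded it would have been 24.7 V.)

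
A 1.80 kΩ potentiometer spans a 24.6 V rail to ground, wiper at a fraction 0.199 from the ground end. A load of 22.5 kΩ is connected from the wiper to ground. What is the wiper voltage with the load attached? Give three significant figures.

The wiper splits the pot into (1−α)R = 1442 Ω above and αR = 358.2 Ω below.
Lower section ‖ load = 352.6 Ω.
V_wiper = 24.6 × 352.6/(1442 + 352.6) = 4.83 V.

V ≈ 4.83 V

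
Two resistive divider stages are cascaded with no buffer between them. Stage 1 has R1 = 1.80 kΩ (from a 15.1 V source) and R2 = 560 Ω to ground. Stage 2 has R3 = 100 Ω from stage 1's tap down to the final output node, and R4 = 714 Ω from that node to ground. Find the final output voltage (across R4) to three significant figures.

V_out ≈ 2.06 V

Stage 2 presents R3+R4 = 814.0 Ω as a load on stage 1's tap.
Stage 1's lower leg becomes R2‖(R3+R4) = 331.8 Ω, so V_mid = 15.1 × 331.8/2132 = 2.350 V.
Stage 2 is itself unloaded: V_out = V_mid × R4/(R3+R4) = 2.350 × 714/814.0 = 2.06 V.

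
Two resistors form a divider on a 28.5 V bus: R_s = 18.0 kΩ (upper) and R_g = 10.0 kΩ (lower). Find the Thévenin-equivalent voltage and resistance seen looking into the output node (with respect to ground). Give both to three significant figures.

V_th = 10.2 V, R_th = 6.43 kΩ

V_th is the open-circuit tap voltage: 28.5 × 10.0/(18.0 + 10.0) = 10.2 V.
With the supply zeroed, R_s and R_g appear in parallel from the tap: R_th = R_s‖R_g = (18.0 × 10.0)/28.00 = 6.43 kΩ.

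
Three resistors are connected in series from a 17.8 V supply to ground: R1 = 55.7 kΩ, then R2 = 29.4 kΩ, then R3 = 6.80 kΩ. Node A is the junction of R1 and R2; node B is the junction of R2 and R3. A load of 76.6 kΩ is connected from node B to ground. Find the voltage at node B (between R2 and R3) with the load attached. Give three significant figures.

V ≈ 1.22 V

At node B, R3 is in parallel with the load: R3‖R_L = 6.246 kΩ.
Below node A the resistance is R2 + (R3‖R_L) = 35.65 kΩ, so V_A = 17.8 × 35.65/91.35 = 6.946 V.
Then V_B = V_A × (R3‖R_L)/(R2 + R3‖R_L) = 6.946 × 6.246/35.65 = 1.22 V.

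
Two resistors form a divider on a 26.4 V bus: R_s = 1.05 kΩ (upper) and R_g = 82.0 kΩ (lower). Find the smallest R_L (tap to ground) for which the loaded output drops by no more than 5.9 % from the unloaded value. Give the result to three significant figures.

Output resistance R_th = R_s‖R_g = (1.05 × 82.0)/83.05 = 1.037 kΩ.
The fractional drop is R_th/(R_th + R_L); requiring this ≤ 0.0590 gives R_L ≥ R_th(1/0.0590 − 1) = 1.037 × 15.95 = 16.5 kΩ.

R_L(min) ≈ 16.5 kΩ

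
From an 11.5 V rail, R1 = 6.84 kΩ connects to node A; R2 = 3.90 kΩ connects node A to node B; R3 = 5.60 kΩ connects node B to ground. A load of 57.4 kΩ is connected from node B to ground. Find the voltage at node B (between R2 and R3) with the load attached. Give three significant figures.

V ≈ 3.70 V

At node B, R3 is in parallel with the load: R3‖R_L = 5.102 kΩ.
Below node A the resistance is R2 + (R3‖R_L) = 9.002 kΩ, so V_A = 11.5 × 9.002/15.84 = 6.535 V.
Then V_B = V_A × (R3‖R_L)/(R2 + R3‖R_L) = 6.535 × 5.102/9.002 = 3.70 V.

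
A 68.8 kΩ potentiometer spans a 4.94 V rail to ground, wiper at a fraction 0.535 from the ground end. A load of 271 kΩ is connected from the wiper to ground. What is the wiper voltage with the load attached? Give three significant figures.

V ≈ 2.49 V

The wiper splits the pot into (1−α)R = 31.99 kΩ above and αR = 36.81 kΩ below.
Lower section ‖ load = 32.41 kΩ.
V_wiper = 4.94 × 32.41/(31.99 + 32.41) = 2.49 V.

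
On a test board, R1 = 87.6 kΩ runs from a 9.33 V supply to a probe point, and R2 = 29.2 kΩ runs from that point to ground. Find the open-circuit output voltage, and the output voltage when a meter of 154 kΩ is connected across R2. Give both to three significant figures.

Unloaded: 2.33 V; loaded: 2.04 V

Open-circuit: V = 9.33 × 29.2/(87.6 + 29.2) = 2.33 V.
With the load, R2 becomes R2‖R_L = 24.55 kΩ, so V = 9.33 × 24.55/112.1 = 2.04 V.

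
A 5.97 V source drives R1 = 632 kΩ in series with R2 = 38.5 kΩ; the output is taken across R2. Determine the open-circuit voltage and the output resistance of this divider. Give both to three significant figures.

V_th is the open-circuit tap voltage: 5.97 × 38.5/(632 + 38.5) = 0.343 V.
With the supply zeroed, R1 and R2 appear in parallel from the tap: R_th = R1‖R2 = (632 × 38.5)/670.5 = 36.3 kΩ.

V_th = 0.343 V, R_th = 36.3 kΩ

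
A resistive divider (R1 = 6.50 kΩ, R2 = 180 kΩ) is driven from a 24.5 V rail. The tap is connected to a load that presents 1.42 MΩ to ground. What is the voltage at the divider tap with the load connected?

V_out ≈ 23.5 V

The load sits in parallel with R2: R2‖R_L = (180 × 1420) / (180 + 1420) = 159.8 kΩ.
V_out = 24.5 × 159.8 / (6.50 + 159.8) = 24.5 × 159.8/166.2 = 23.5 V.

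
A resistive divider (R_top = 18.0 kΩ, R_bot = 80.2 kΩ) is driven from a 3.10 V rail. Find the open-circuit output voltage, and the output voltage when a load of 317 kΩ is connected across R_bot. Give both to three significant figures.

Open-circuit: V = 3.10 × 80.2/(18.0 + 80.2) = 2.53 V.
With the load, R_bot becomes R_bot‖R_L = 64.01 kΩ, so V = 3.10 × 64.01/82.01 = 2.42 V.

Unloaded: 2.53 V; loaded: 2.42 V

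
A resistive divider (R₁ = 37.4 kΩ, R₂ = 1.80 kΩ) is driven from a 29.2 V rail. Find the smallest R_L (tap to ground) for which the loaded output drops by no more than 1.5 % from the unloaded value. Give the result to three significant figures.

Output resistance R_th = R₁‖R₂ = (37.4 × 1.80)/39.20 = 1.717 kΩ.
The fractional drop is R_th/(R_th + R_L); requiring this ≤ 0.0150 gives R_L ≥ R_th(1/0.0150 − 1) = 1.717 × 65.67 = 113 kΩ.

R_L(min) ≈ 113 kΩ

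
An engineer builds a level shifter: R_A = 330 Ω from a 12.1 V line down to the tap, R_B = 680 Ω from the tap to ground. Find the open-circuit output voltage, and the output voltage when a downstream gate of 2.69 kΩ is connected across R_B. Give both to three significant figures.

Open-circuit: V = 12.1 × 680/(330 + 680) = 8.15 V.
With the load, R_B becomes R_B‖R_L = 542.8 Ω, so V = 12.1 × 542.8/872.8 = 7.53 V.

Unloaded: 8.15 V; loaded: 7.53 V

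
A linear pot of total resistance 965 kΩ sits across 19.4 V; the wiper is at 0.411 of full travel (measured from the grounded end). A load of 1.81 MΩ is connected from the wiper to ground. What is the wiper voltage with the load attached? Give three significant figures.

V ≈ 7.06 V

The wiper splits the pot into (1−α)R = 568.4 kΩ above and αR = 396.6 kΩ below.
Lower section ‖ load = 325.3 kΩ.
V_wiper = 19.4 × 325.3/(568.4 + 325.3) = 7.06 V.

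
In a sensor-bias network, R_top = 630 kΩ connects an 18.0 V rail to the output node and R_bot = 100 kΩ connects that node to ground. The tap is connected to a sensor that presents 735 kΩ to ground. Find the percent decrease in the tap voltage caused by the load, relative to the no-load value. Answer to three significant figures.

10.5 %

Unloaded V = 18.0 × 100/730.0 = 2.4658 V.
Loaded: R_bot‖R_L = 88.02 kΩ, giving V = 18.0 × 88.02/718.0 = 2.2067 V.
Drop = (2.4658 − 2.2067) / 2.4658 = 10.5 %.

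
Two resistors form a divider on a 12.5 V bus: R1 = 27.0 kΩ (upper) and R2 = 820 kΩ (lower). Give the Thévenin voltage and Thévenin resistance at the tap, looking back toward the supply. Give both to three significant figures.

V_th = 12.1 V, R_th = 26.1 kΩ

V_th is the open-circuit tap voltage: 12.5 × 820/(27.0 + 820) = 12.1 V.
With the supply zeroed, R1 and R2 appear in parallel from the tap: R_th = R1‖R2 = (27.0 × 820)/847.0 = 26.1 kΩ.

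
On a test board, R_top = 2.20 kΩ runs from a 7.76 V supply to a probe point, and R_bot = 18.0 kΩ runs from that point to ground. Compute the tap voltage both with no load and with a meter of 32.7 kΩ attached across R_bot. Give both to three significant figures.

Unloaded: 6.91 V; loaded: 6.52 V

Open-circuit: V = 7.76 × 18.0/(2.20 + 18.0) = 6.91 V.
With the load, R_bot becomes R_bot‖R_L = 11.61 kΩ, so V = 7.76 × 11.61/13.81 = 6.52 V.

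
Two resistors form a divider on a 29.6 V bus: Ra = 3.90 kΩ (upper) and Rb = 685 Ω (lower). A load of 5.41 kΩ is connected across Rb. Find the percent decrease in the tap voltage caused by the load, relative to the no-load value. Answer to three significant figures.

9.72 %

Unloaded V = 29.6 × 685/4585 = 4.4222 V.
Loaded: Rb‖R_L = 608.0 Ω, giving V = 29.6 × 608.0/4508 = 3.9923 V.
Drop = (4.4222 − 3.9923) / 4.4222 = 9.72 %.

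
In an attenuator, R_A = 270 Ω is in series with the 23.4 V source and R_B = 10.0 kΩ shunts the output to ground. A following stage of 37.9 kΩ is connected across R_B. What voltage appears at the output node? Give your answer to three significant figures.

The load sits in parallel with R_B: R_B‖R_L = (10000 × 37900) / (10000 + 37900) = 7912 Ω.
V_out = 23.4 × 7912 / (270 + 7912) = 23.4 × 7912/8182 = 22.6 V.

V_out ≈ 22.6 V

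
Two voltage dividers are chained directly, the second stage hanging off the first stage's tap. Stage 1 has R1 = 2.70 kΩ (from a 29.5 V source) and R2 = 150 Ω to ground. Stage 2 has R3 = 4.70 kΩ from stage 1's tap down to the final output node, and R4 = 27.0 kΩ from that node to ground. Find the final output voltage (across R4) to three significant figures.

V_out ≈ 1.32 V

Stage 2 presents R3+R4 = 31700 Ω as a load on stage 1's tap.
Stage 1's lower leg becomes R2‖(R3+R4) = 149.3 Ω, so V_mid = 29.5 × 149.3/2849 = 1.546 V.
Stage 2 is itself unloaded: V_out = V_mid × R4/(R3+R4) = 1.546 × 27000/31700 = 1.32 V.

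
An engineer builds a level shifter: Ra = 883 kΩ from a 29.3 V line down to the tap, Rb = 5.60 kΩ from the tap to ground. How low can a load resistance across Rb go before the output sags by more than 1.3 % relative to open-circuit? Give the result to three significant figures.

Output resistance R_th = Ra‖Rb = (883 × 5.60)/888.6 = 5.565 kΩ.
The fractional drop is R_th/(R_th + R_L); requiring this ≤ 0.0130 gives R_L ≥ R_th(1/0.0130 − 1) = 5.565 × 75.92 = 422 kΩ.

R_L(min) ≈ 422 kΩ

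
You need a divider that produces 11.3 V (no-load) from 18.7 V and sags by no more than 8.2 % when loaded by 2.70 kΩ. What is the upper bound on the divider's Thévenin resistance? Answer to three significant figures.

R_th ≤ 241 Ω

Loading drop = R_th/(R_th + R_L) ≤ 0.0820, so R_th ≤ R_L · ε/(1−ε) = 2.70 kΩ × 0.0820/0.9180 = 241 Ω.
(Any R1, R2 with R2/(R1+R2) = 0.604 and R1‖R2 ≤ 241 Ω will meet the spec.)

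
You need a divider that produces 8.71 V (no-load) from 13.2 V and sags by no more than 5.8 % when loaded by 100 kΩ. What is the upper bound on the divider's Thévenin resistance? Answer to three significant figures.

Loading drop = R_th/(R_th + R_L) ≤ 0.0580, so R_th ≤ R_L · ε/(1−ε) = 100 kΩ × 0.0580/0.9420 = 6.16 kΩ.
(Any R1, R2 with R2/(R1+R2) = 0.660 and R1‖R2 ≤ 6.16 kΩ will meet the spec.)

R_th ≤ 6.16 kΩ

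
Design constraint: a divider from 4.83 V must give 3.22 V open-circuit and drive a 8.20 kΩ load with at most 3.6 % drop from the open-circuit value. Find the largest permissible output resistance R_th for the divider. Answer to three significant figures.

Loading drop = R_th/(R_th + R_L) ≤ 0.0360, so R_th ≤ R_L · ε/(1−ε) = 8.20 kΩ × 0.0360/0.9640 = 306 Ω.
(Any R1, R2 with R2/(R1+R2) = 0.667 and R1‖R2 ≤ 306 Ω will meet the spec.)

R_th ≤ 306 Ω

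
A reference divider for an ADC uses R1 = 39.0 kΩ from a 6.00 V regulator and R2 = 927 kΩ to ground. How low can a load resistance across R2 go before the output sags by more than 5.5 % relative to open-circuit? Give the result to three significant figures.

Output resistance R_th = R1‖R2 = (39.0 × 927)/966.0 = 37.43 kΩ.
The fractional drop is R_th/(R_th + R_L); requiring this ≤ 0.0550 gives R_L ≥ R_th(1/0.0550 − 1) = 37.43 × 17.18 = 643 kΩ.

R_L(min) ≈ 643 kΩ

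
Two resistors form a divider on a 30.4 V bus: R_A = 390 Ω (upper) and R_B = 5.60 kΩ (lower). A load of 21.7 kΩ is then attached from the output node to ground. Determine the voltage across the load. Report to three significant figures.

The load sits in parallel with R_B: R_B‖R_L = (5600 × 21700) / (5600 + 21700) = 4451 Ω.
V_out = 30.4 × 4451 / (390 + 4451) = 30.4 × 4451/4841 = 28.0 V.
(Unloaded it would have been 28.4 V.)

V_out ≈ 28.0 V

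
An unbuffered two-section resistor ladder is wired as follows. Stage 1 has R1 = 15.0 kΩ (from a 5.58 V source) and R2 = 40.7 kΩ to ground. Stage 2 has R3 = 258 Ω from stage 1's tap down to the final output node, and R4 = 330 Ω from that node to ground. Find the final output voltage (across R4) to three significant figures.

V_out ≈ 0.117 V

Stage 2 presents R3+R4 = 588.0 Ω as a load on stage 1's tap.
Stage 1's lower leg becomes R2‖(R3+R4) = 579.6 Ω, so V_mid = 5.58 × 579.6/15580 = 0.2076 V.
Stage 2 is itself unloaded: V_out = V_mid × R4/(R3+R4) = 0.2076 × 330/588.0 = 0.117 V.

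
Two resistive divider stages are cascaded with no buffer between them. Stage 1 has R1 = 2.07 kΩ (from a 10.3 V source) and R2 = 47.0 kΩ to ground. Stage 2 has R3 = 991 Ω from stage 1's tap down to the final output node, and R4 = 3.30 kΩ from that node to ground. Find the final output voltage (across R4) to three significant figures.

V_out ≈ 5.19 V

Stage 2 presents R3+R4 = 4291 Ω as a load on stage 1's tap.
Stage 1's lower leg becomes R2‖(R3+R4) = 3932 Ω, so V_mid = 10.3 × 3932/6002 = 6.748 V.
Stage 2 is itself unloaded: V_out = V_mid × R4/(R3+R4) = 6.748 × 3300/4291 = 5.19 V.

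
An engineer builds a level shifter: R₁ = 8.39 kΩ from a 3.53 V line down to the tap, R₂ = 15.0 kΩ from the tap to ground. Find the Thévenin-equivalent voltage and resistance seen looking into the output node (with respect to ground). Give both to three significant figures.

V_th = 2.26 V, R_th = 5.38 kΩ

V_th is the open-circuit tap voltage: 3.53 × 15.0/(8.39 + 15.0) = 2.26 V.
With the supply zeroed, R₁ and R₂ appear in parallel from the tap: R_th = R₁‖R₂ = (8.39 × 15.0)/23.39 = 5.38 kΩ.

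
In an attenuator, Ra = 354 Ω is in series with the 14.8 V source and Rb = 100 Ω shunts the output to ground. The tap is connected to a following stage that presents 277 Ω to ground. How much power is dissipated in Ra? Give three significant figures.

P ≈ 424 mW

Total resistance from the source is Ra + (Rb‖R_L) = 427.5 Ω, so I = 14.8/427.5 Ω = 34.62 mA.
P = I²·Ra = (34.62 mA)² × 354 Ω = 424 mW.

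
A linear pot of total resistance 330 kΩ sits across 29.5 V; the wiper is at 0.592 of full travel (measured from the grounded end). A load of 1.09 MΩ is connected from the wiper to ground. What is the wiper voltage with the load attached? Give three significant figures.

The wiper splits the pot into (1−α)R = 134.6 kΩ above and αR = 195.4 kΩ below.
Lower section ‖ load = 165.7 kΩ.
V_wiper = 29.5 × 165.7/(134.6 + 165.7) = 16.3 V.

V ≈ 16.3 V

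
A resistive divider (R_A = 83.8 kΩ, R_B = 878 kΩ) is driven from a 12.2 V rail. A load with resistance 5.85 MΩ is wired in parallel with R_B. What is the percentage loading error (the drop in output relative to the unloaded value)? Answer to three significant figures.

1.29 %

The divider's output (Thévenin) resistance is R_A‖R_B = 76.50 kΩ.
Fractional drop under load = R_th/(R_th + R_L) = 76.50 / (76.50 + 5850) = 0.01291.
So the output falls by 1.29 %.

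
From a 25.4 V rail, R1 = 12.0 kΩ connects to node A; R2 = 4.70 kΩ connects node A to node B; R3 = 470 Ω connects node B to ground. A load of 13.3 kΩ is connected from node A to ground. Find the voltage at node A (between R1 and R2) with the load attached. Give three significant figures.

Below node A the series string R2+R3 = 5170 Ω sits in parallel with the 13300 Ω load: 3723 Ω.
V_A = 25.4 × 3723/(12000 + 3723) = 6.01 V.

V ≈ 6.01 V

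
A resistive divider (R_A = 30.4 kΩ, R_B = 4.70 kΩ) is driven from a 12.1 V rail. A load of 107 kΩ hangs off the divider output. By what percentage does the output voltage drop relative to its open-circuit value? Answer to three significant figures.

3.66 %

The divider's output (Thévenin) resistance is R_A‖R_B = 4.071 kΩ.
Fractional drop under load = R_th/(R_th + R_L) = 4.071 / (4.071 + 107) = 0.03665.
So the output falls by 3.66 %.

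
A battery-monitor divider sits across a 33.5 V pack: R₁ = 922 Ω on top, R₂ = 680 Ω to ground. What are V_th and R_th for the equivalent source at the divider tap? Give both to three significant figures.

V_th = 14.2 V, R_th = 391 Ω

V_th is the open-circuit tap voltage: 33.5 × 680/(922 + 680) = 14.2 V.
With the supply zeroed, R₁ and R₂ appear in parallel from the tap: R_th = R₁‖R₂ = (922 × 680)/1602 = 391 Ω.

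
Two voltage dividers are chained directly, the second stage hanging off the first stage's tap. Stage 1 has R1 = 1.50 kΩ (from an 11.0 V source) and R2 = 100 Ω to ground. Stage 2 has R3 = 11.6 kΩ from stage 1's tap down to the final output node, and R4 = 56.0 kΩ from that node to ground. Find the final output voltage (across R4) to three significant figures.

V_out ≈ 0.569 V

Stage 2 presents R3+R4 = 67600 Ω as a load on stage 1's tap.
Stage 1's lower leg becomes R2‖(R3+R4) = 99.85 Ω, so V_mid = 11.0 × 99.85/1600 = 0.6865 V.
Stage 2 is itself unloaded: V_out = V_mid × R4/(R3+R4) = 0.6865 × 56000/67600 = 0.569 V.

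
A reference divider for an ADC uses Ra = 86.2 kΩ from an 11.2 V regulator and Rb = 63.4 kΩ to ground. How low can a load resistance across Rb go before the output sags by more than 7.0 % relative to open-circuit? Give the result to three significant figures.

R_L(min) ≈ 485 kΩ

Output resistance R_th = Ra‖Rb = (86.2 × 63.4)/149.6 = 36.53 kΩ.
The fractional drop is R_th/(R_th + R_L); requiring this ≤ 0.0700 gives R_L ≥ R_th(1/0.0700 − 1) = 36.53 × 13.29 = 485 kΩ.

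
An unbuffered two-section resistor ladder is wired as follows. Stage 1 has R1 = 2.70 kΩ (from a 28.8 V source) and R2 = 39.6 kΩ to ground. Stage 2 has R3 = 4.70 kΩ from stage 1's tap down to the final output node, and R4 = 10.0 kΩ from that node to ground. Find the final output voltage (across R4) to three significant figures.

Stage 2 presents R3+R4 = 14.70 kΩ as a load on stage 1's tap.
Stage 1's lower leg becomes R2‖(R3+R4) = 10.72 kΩ, so V_mid = 28.8 × 10.72/13.42 = 23.01 V.
Stage 2 is itself unloaded: V_out = V_mid × R4/(R3+R4) = 23.01 × 10.0/14.70 = 15.7 V.

V_out ≈ 15.7 V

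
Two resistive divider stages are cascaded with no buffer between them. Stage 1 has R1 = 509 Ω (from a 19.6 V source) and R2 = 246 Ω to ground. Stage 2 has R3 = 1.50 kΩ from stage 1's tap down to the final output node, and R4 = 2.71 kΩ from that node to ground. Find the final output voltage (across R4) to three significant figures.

Stage 2 presents R3+R4 = 4210 Ω as a load on stage 1's tap.
Stage 1's lower leg becomes R2‖(R3+R4) = 232.4 Ω, so V_mid = 19.6 × 232.4/741.4 = 6.144 V.
Stage 2 is itself unloaded: V_out = V_mid × R4/(R3+R4) = 6.144 × 2710/4210 = 3.96 V.

V_out ≈ 3.96 V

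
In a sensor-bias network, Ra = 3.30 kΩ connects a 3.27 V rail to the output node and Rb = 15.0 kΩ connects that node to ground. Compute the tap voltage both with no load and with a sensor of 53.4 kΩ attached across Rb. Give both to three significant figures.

Unloaded: 2.68 V; loaded: 2.55 V

Open-circuit: V = 3.27 × 15.0/(3.30 + 15.0) = 2.68 V.
With the load, Rb becomes Rb‖R_L = 11.71 kΩ, so V = 3.27 × 11.71/15.01 = 2.55 V.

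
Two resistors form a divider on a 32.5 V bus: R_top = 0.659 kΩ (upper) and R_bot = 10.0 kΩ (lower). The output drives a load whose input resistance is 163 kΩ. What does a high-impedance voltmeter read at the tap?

V_out ≈ 30.4 V

The load sits in parallel with R_bot: R_bot‖R_L = (10000 × 163000) / (10000 + 163000) = 9422 Ω.
V_out = 32.5 × 9422 / (659 + 9422) = 32.5 × 9422/10080 = 30.4 V.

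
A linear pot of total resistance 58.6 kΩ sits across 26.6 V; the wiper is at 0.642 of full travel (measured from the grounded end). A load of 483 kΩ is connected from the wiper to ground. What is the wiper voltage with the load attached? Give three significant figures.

The wiper splits the pot into (1−α)R = 20.98 kΩ above and αR = 37.62 kΩ below.
Lower section ‖ load = 34.90 kΩ.
V_wiper = 26.6 × 34.90/(20.98 + 34.90) = 16.6 V.

V ≈ 16.6 V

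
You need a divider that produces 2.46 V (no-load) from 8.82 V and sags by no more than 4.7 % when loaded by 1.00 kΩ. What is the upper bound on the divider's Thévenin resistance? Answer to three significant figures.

Loading drop = R_th/(R_th + R_L) ≤ 0.0470, so R_th ≤ R_L · ε/(1−ε) = 1.00 kΩ × 0.0470/0.9530 = 49.3 Ω.
(Any R1, R2 with R2/(R1+R2) = 0.279 and R1‖R2 ≤ 49.3 Ω will meet the spec.)

R_th ≤ 49.3 Ω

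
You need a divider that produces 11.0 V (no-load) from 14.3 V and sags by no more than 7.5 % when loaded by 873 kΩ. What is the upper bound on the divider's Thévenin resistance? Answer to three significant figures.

Loading drop = R_th/(R_th + R_L) ≤ 0.0750, so R_th ≤ R_L · ε/(1−ε) = 873 kΩ × 0.0750/0.9250 = 70.8 kΩ.
(Any R1, R2 with R2/(R1+R2) = 0.769 and R1‖R2 ≤ 70.8 kΩ will meet the spec.)

R_th ≤ 70.8 kΩ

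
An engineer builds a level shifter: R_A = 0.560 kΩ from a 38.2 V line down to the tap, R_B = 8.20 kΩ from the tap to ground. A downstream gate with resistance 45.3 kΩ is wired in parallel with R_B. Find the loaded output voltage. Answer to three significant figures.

V_out ≈ 35.3 V

The load sits in parallel with R_B: R_B‖R_L = (8200 × 45300) / (8200 + 45300) = 6943 Ω.
V_out = 38.2 × 6943 / (560 + 6943) = 38.2 × 6943/7503 = 35.3 V.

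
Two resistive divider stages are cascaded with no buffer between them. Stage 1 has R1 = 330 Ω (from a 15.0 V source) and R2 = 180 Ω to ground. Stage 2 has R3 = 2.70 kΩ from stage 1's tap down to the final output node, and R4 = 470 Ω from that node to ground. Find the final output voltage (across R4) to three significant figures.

V_out ≈ 0.757 V

Stage 2 presents R3+R4 = 3170 Ω as a load on stage 1's tap.
Stage 1's lower leg becomes R2‖(R3+R4) = 170.3 Ω, so V_mid = 15.0 × 170.3/500.3 = 5.106 V.
Stage 2 is itself unloaded: V_out = V_mid × R4/(R3+R4) = 5.106 × 470/3170 = 0.757 V.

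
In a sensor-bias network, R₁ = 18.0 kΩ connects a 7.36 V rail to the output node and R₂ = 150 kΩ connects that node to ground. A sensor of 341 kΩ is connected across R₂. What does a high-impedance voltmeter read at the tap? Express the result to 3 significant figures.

The load sits in parallel with R₂: R₂‖R_L = (150 × 341) / (150 + 341) = 104.2 kΩ.
V_out = 7.36 × 104.2 / (18.0 + 104.2) = 7.36 × 104.2/122.2 = 6.28 V.
(Unloaded it would have been 6.57 V.)

V_out ≈ 6.28 V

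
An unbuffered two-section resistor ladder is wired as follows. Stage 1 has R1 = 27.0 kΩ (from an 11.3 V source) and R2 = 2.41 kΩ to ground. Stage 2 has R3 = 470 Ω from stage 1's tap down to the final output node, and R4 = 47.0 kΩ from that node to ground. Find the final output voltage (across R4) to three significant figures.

V_out ≈ 0.876 V

Stage 2 presents R3+R4 = 47470 Ω as a load on stage 1's tap.
Stage 1's lower leg becomes R2‖(R3+R4) = 2294 Ω, so V_mid = 11.3 × 2294/29290 = 0.8847 V.
Stage 2 is itself unloaded: V_out = V_mid × R4/(R3+R4) = 0.8847 × 47000/47470 = 0.876 V.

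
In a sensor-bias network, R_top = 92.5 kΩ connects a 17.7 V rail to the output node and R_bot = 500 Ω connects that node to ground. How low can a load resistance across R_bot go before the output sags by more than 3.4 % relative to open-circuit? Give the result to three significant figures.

Output resistance R_th = R_top‖R_bot = (92500 × 500)/93000 = 497.3 Ω.
The fractional drop is R_th/(R_th + R_L); requiring this ≤ 0.0340 gives R_L ≥ R_th(1/0.0340 − 1) = 497.3 × 28.41 = 14.1 kΩ.

R_L(min) ≈ 14.1 kΩ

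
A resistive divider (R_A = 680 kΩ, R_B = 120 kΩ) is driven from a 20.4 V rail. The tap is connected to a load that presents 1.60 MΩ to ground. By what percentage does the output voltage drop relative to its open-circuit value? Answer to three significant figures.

5.99 %

The divider's output (Thévenin) resistance is R_A‖R_B = 102.0 kΩ.
Fractional drop under load = R_th/(R_th + R_L) = 102.0 / (102.0 + 1600) = 0.05993.
So the output falls by 5.99 %.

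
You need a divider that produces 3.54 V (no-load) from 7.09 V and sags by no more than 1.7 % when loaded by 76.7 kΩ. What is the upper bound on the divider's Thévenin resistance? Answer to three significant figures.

R_th ≤ 1.33 kΩ

Loading drop = R_th/(R_th + R_L) ≤ 0.0170, so R_th ≤ R_L · ε/(1−ε) = 76.7 kΩ × 0.0170/0.9830 = 1.33 kΩ.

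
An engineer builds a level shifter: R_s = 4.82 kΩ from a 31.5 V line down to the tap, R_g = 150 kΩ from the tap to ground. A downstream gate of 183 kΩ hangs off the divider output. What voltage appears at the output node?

V_out ≈ 29.8 V

The load sits in parallel with R_g: R_g‖R_L = (150 × 183) / (150 + 183) = 82.43 kΩ.
V_out = 31.5 × 82.43 / (4.82 + 82.43) = 31.5 × 82.43/87.25 = 29.8 V.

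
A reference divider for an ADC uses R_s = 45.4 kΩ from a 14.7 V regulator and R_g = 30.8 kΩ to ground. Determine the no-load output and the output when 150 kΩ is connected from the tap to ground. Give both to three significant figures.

Open-circuit: V = 14.7 × 30.8/(45.4 + 30.8) = 5.94 V.
With the load, R_g becomes R_g‖R_L = 25.55 kΩ, so V = 14.7 × 25.55/70.95 = 5.29 V.

Unloaded: 5.94 V; loaded: 5.29 V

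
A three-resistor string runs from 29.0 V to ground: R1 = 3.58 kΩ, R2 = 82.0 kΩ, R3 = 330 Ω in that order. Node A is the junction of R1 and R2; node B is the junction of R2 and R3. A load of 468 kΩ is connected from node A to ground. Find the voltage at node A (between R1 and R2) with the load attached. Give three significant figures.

Below node A the series string R2+R3 = 82330 Ω sits in parallel with the 468000 Ω load: 70010 Ω.
V_A = 29.0 × 70010/(3580 + 70010) = 27.6 V.

V ≈ 27.6 V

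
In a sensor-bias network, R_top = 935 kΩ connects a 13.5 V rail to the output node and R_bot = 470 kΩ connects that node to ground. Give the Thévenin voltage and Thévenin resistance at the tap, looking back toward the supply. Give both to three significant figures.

V_th is the open-circuit tap voltage: 13.5 × 470/(935 + 470) = 4.52 V.
With the supply zeroed, R_top and R_bot appear in parallel from the tap: R_th = R_top‖R_bot = (935 × 470)/1405 = 313 kΩ.

V_th = 4.52 V, R_th = 313 kΩ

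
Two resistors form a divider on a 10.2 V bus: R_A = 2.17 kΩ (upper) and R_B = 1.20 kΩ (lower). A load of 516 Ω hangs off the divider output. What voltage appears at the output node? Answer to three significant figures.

The load sits in parallel with R_B: R_B‖R_L = (1200 × 516) / (1200 + 516) = 360.8 Ω.
V_out = 10.2 × 360.8 / (2170 + 360.8) = 10.2 × 360.8/2531 = 1.45 V.

V_out ≈ 1.45 V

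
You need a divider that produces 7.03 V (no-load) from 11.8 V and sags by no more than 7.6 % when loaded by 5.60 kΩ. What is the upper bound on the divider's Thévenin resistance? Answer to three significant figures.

R_th ≤ 461 Ω

Loading drop = R_th/(R_th + R_L) ≤ 0.0760, so R_th ≤ R_L · ε/(1−ε) = 5.60 kΩ × 0.0760/0.9240 = 461 Ω.
(Any R1, R2 with R2/(R1+R2) = 0.596 and R1‖R2 ≤ 461 Ω will meet the spec.)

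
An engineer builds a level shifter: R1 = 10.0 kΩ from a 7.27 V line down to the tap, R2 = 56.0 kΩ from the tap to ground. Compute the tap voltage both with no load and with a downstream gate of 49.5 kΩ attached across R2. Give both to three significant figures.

Unloaded: 6.17 V; loaded: 5.27 V

Open-circuit: V = 7.27 × 56.0/(10.0 + 56.0) = 6.17 V.
With the load, R2 becomes R2‖R_L = 26.27 kΩ, so V = 7.27 × 26.27/36.27 = 5.27 V.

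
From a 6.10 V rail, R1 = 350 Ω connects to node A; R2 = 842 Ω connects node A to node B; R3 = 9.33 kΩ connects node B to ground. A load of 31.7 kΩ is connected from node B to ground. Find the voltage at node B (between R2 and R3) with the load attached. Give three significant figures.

V ≈ 5.23 V

At node B, R3 is in parallel with the load: R3‖R_L = 7208 Ω.
Below node A the resistance is R2 + (R3‖R_L) = 8050 Ω, so V_A = 6.10 × 8050/8400 = 5.846 V.
Then V_B = V_A × (R3‖R_L)/(R2 + R3‖R_L) = 5.846 × 7208/8050 = 5.23 V.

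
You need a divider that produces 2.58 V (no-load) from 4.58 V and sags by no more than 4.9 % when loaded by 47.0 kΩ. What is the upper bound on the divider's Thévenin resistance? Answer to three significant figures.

Loading drop = R_th/(R_th + R_L) ≤ 0.0490, so R_th ≤ R_L · ε/(1−ε) = 47.0 kΩ × 0.0490/0.9510 = 2.42 kΩ.

R_th ≤ 2.42 kΩ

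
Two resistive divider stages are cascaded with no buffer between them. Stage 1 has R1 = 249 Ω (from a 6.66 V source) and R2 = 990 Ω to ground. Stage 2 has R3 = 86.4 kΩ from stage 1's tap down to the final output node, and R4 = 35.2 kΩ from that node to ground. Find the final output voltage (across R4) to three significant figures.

V_out ≈ 1.54 V

Stage 2 presents R3+R4 = 121600 Ω as a load on stage 1's tap.
Stage 1's lower leg becomes R2‖(R3+R4) = 982.0 Ω, so V_mid = 6.66 × 982.0/1231 = 5.313 V.
Stage 2 is itself unloaded: V_out = V_mid × R4/(R3+R4) = 5.313 × 35200/121600 = 1.54 V.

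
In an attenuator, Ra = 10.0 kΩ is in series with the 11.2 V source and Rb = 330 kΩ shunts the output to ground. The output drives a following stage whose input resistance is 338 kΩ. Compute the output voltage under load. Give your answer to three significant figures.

The load sits in parallel with Rb: Rb‖R_L = (330 × 338) / (330 + 338) = 167.0 kΩ.
V_out = 11.2 × 167.0 / (10.0 + 167.0) = 11.2 × 167.0/177.0 = 10.6 V.

V_out ≈ 10.6 V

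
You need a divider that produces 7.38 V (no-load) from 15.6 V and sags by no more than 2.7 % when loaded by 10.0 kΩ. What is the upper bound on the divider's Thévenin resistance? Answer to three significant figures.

R_th ≤ 277 Ω

Loading drop = R_th/(R_th + R_L) ≤ 0.0270, so R_th ≤ R_L · ε/(1−ε) = 10.0 kΩ × 0.0270/0.9730 = 277 Ω.
(Any R1, R2 with R2/(R1+R2) = 0.473 and R1‖R2 ≤ 277 Ω will meet the spec.)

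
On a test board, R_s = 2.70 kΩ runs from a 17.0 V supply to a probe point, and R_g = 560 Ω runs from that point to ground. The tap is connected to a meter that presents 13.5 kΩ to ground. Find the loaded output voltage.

V_out ≈ 2.82 V

The load sits in parallel with R_g: R_g‖R_L = (560 × 13500) / (560 + 13500) = 537.7 Ω.
V_out = 17.0 × 537.7 / (2700 + 537.7) = 17.0 × 537.7/3238 = 2.82 V.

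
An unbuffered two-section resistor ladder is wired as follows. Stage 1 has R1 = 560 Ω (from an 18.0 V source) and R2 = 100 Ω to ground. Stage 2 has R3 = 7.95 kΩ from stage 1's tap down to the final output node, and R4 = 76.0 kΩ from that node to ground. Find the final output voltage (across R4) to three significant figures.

Stage 2 presents R3+R4 = 83950 Ω as a load on stage 1's tap.
Stage 1's lower leg becomes R2‖(R3+R4) = 99.88 Ω, so V_mid = 18.0 × 99.88/659.9 = 2.725 V.
Stage 2 is itself unloaded: V_out = V_mid × R4/(R3+R4) = 2.725 × 76000/83950 = 2.47 V.

V_out ≈ 2.47 V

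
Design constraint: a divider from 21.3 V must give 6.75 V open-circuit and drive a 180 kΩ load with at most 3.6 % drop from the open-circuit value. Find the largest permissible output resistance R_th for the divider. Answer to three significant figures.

R_th ≤ 6.72 kΩ

Loading drop = R_th/(R_th + R_L) ≤ 0.0360, so R_th ≤ R_L · ε/(1−ε) = 180 kΩ × 0.0360/0.9640 = 6.72 kΩ.
(Any R1, R2 with R2/(R1+R2) = 0.317 and R1‖R2 ≤ 6.72 kΩ will meet the spec.)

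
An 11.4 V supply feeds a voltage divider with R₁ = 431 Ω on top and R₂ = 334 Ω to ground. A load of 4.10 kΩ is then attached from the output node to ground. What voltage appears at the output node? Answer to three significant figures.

The load sits in parallel with R₂: R₂‖R_L = (334 × 4100) / (334 + 4100) = 308.8 Ω.
V_out = 11.4 × 308.8 / (431 + 308.8) = 11.4 × 308.8/739.8 = 4.76 V.

V_out ≈ 4.76 V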